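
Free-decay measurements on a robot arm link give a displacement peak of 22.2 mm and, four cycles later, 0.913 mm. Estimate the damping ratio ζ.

Logarithmic decrement δ = (1/n)·ln(x₀/x_n) = (1/4)·ln(22.2/0.913) = (1/4)·ln(24.32) = 0.7978.
ζ = δ/√(4π² + δ²) = 0.7978/√(39.48 + 0.636) = 0.7978/6.334 = 0.1260.

0.126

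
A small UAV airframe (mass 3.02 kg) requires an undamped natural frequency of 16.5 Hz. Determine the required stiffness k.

ω_n = 2πf_n = 2π × 16.5 = 103.7 rad/s.
k = m·ω_n² = 3.02 × 103.7² = 3.02 × 10750 = 32460 N/m.

32500 N/m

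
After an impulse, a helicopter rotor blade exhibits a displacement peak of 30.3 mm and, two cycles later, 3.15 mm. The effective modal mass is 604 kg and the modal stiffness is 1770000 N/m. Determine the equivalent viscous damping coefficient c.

11600 N·s/m

Logarithmic decrement δ = (1/n)·ln(x₀/x_n) = (1/2)·ln(30.3/3.15) = (1/2)·ln(9.619) = 1.132.
ζ = δ/√(4π² + δ²) = 1.132/√(39.48 + 1.28) = 1.132/6.384 = 0.1773.
c = ζ · 2√(km) = 0.1773 × 2√(1770000 × 604) = 0.1773 × 65390 = 11590 N·s/m.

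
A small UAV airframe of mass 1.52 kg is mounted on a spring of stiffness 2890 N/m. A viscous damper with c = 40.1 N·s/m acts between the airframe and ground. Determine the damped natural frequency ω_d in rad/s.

ω_n = √(k/m) = √(2890/1.52) = 43.60 rad/s.
Critical damping c_c = 2√(k·m) = 2√(2890 × 1.52) = 132.6 N·s/m, so ζ = c/c_c = 40.1/132.6 = 0.3025.
ω_d = ω_n√(1 − ζ²) = 43.60 × √(1 − 0.0915) = 41.56 rad/s.

41.6 rad/s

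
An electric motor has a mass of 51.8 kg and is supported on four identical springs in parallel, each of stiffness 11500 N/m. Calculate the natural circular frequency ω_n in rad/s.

Parallel springs add: k_eq = 4 × 11500 = 46000 N/m.
ω_n = √(k_eq/m) = √(46000/51.8) = √888.0 = 29.80 rad/s.

29.8 rad/s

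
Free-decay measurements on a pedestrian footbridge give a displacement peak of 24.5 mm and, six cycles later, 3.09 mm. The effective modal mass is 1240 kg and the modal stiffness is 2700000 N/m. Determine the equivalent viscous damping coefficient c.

6350 N·s/m

Logarithmic decrement δ = (1/n)·ln(x₀/x_n) = (1/6)·ln(24.5/3.09) = (1/6)·ln(7.929) = 0.3451.
ζ = δ/√(4π² + δ²) = 0.3451/√(39.48 + 0.119) = 0.3451/6.293 = 0.05484.
c = ζ · 2√(km) = 0.05484 × 2√(2700000 × 1240) = 0.05484 × 115700 = 6346 N·s/m.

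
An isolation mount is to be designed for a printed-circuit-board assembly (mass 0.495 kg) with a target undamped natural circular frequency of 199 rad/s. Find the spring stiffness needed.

19600 N/m

k = m·ω_n² = 0.495 × 199.0² = 0.495 × 39600 = 19600 N/m.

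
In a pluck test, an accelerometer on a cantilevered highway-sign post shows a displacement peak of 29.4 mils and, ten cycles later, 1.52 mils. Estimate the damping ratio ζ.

0.0471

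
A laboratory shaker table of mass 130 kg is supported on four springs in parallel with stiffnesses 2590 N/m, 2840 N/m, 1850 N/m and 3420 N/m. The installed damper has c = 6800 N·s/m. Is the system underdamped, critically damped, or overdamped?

Parallel springs add: k_eq = 2590 + 2840 + 1850 + 3420 = 10700 N/m.
c_c = 2√(k_eq·m) = 2359 N·s/m; ζ = c/c_c = 6800/2359 = 2.88.
Since ζ > 1 the system is overdamped.

overdamped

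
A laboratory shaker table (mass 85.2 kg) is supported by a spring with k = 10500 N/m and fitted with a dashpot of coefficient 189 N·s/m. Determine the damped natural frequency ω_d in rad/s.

ω_n = √(k/m) = √(10500/85.2) = 11.10 rad/s.
Critical damping c_c = 2√(k·m) = 2√(10500 × 85.2) = 1892 N·s/m, so ζ = c/c_c = 189/1892 = 0.09991.
ω_d = ω_n√(1 − ζ²) = 11.10 × √(1 − 0.00998) = 11.05 rad/s.

11.0 rad/s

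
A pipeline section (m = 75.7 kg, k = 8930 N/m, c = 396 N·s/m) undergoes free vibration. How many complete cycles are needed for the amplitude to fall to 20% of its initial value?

ζ = c/(2√(km)) = 396/(2√(8930 × 75.7)) = 396/1644 = 0.2408.
Logarithmic decrement δ = 2πζ/√(1 − ζ²) = 2π × 0.2408/√(1 − 0.0580) = 1.559.
x_n/x₀ = e^(−nδ) ≤ 0.2; take ln: n ≥ ln(1/0.2)/δ = 1.609/1.559 = 1.032.
So 2 complete cycles are required.

2 cycles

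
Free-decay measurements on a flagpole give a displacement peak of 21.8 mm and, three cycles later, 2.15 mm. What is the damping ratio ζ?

Logarithmic decrement δ = (1/n)·ln(x₀/x_n) = (1/3)·ln(21.8/2.15) = (1/3)·ln(10.14) = 0.7721.
ζ = δ/√(4π² + δ²) = 0.7721/√(39.48 + 0.596) = 0.7721/6.330 = 0.1220.

0.122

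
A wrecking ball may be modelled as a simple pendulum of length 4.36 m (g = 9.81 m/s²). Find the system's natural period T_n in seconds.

4.19 s

For a simple pendulum ω_n = √(g/L) = √(9.81/4.36) = √2.250 = 1.500 rad/s.
T_n = 2π/ω_n = 6.283/1.500 = 4.189 s.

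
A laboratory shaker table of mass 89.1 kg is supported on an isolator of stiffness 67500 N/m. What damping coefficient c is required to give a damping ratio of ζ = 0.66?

c_c = 2√(k·m) = 2√(67500 × 89.1) = 4905 N·s/m.
c = ζ·c_c = 0.66 × 4905 = 3237 N·s/m.

3240 N·s/m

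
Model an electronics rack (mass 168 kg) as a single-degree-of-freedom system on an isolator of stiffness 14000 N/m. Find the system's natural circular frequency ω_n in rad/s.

ω_n = √(k/m) = √(14000/168) = √83.33 = 9.129 rad/s.

9.13 rad/s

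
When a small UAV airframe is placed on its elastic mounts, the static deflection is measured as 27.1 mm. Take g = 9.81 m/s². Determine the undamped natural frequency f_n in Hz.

3.03 Hz

ω_n = √(g/δ_st) = √(9.81/0.0271) = √362.0 = 19.03 rad/s.
f_n = ω_n/(2π) = 19.03/6.283 = 3.028 Hz.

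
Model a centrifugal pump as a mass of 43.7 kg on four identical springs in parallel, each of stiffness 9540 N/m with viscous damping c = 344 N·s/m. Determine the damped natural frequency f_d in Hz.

4.66 Hz

Parallel springs add: k_eq = 4 × 9540 = 38160 N/m.
ω_n = √(k_eq/m) = √(38160/43.7) = 29.55 rad/s.
Critical damping c_c = 2√(k_eq·m) = 2√(38160 × 43.7) = 2583 N·s/m, so ζ = c/c_c = 344/2583 = 0.1332.
ω_d = ω_n√(1 − ζ²) = 29.55 × √(1 − 0.0177) = 29.29 rad/s.
f_d = ω_d/(2π) = 4.661 Hz.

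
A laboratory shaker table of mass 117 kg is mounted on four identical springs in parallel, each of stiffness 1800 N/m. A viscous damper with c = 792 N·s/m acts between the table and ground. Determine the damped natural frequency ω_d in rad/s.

7.08 rad/s

Parallel springs add: k_eq = 4 × 1800 = 7200 N/m.
ω_n = √(k_eq/m) = √(7200/117) = 7.845 rad/s.
Critical damping c_c = 2√(k_eq·m) = 2√(7200 × 117) = 1836 N·s/m, so ζ = c/c_c = 792/1836 = 0.4315.
ω_d = ω_n√(1 − ζ²) = 7.845 × √(1 − 0.186) = 7.077 rad/s.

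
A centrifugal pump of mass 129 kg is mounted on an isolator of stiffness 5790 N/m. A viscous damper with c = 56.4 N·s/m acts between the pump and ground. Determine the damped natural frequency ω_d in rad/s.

6.70 rad/s

ω_n = √(k/m) = √(5790/129) = 6.700 rad/s.
Critical damping c_c = 2√(k·m) = 2√(5790 × 129) = 1728 N·s/m, so ζ = c/c_c = 56.4/1728 = 0.03263.
ω_d = ω_n√(1 − ζ²) = 6.700 × √(1 − 0.00106) = 6.696 rad/s.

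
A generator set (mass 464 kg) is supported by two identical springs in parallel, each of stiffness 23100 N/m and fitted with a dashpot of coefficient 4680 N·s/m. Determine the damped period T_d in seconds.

Parallel springs add: k_eq = 2 × 23100 = 46200 N/m.
ω_n = √(k_eq/m) = √(46200/464) = 9.978 rad/s.
Critical damping c_c = 2√(k_eq·m) = 2√(46200 × 464) = 9260 N·s/m, so ζ = c/c_c = 4680/9260 = 0.5054.
ω_d = ω_n√(1 − ζ²) = 9.978 × √(1 − 0.255) = 8.610 rad/s.
T_d = 2π/ω_d = 0.7297 s.

0.730 s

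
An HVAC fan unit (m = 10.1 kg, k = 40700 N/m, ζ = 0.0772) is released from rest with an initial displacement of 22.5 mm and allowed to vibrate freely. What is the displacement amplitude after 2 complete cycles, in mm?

8.50 mm

Logarithmic decrement δ = 2πζ/√(1 − ζ²) = 2π × 0.07720/√(1 − 0.00596) = 0.4865.
After n cycles, x_n/x₀ = e^(−nδ), so x_2 = 22.5 × e^(−2 × 0.4865) = 22.5 × 0.3779 = 8.504 mm.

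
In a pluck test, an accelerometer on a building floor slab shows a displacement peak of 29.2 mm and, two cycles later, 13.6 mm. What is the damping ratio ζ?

0.0607

Logarithmic decrement δ = (1/n)·ln(x₀/x_n) = (1/2)·ln(29.2/13.6) = (1/2)·ln(2.147) = 0.3820.
ζ = δ/√(4π² + δ²) = 0.3820/√(39.48 + 0.146) = 0.3820/6.295 = 0.06069.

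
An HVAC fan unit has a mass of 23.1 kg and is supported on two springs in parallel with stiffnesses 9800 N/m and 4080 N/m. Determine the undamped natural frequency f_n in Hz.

3.90 Hz

Parallel springs add: k_eq = 9800 + 4080 = 13880 N/m.
ω_n = √(k_eq/m) = √(13880/23.1) = √600.9 = 24.51 rad/s.
f_n = ω_n/(2π) = 24.51/6.283 = 3.901 Hz.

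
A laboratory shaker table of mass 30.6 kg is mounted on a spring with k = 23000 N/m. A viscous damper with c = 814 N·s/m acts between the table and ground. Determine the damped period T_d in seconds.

0.262 s

ω_n = √(k/m) = √(23000/30.6) = 27.42 rad/s.
Critical damping c_c = 2√(k·m) = 2√(23000 × 30.6) = 1678 N·s/m, so ζ = c/c_c = 814/1678 = 0.4851.
ω_d = ω_n√(1 − ζ²) = 27.42 × √(1 − 0.235) = 23.97 rad/s.
T_d = 2π/ω_d = 0.2621 s.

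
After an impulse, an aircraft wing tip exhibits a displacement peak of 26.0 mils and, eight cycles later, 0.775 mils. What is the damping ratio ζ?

Logarithmic decrement δ = (1/n)·ln(x₀/x_n) = (1/8)·ln(26.0/0.775) = (1/8)·ln(33.55) = 0.4391.
ζ = δ/√(4π² + δ²) = 0.4391/√(39.48 + 0.193) = 0.4391/6.299 = 0.06972.

0.0697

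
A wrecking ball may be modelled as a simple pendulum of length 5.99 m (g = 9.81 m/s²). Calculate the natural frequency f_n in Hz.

0.204 Hz

For a simple pendulum ω_n = √(g/L) = √(9.81/5.99) = √1.638 = 1.280 rad/s.
f_n = ω_n/(2π) = 1.280/6.283 = 0.2037 Hz.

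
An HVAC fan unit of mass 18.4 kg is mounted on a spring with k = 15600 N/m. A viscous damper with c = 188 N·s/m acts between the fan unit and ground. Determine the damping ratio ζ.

ω_n = √(k/m) = √(15600/18.4) = 29.12 rad/s.
Critical damping c_c = 2√(k·m) = 2√(15600 × 18.4) = 1072 N·s/m, so ζ = c/c_c = 188/1072 = 0.1755.

0.175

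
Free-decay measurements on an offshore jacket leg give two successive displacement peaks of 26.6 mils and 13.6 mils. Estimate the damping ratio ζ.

0.106

Logarithmic decrement δ = (1/n)·ln(x₀/x_n) = (1/1)·ln(26.6/13.6) = (1/1)·ln(1.956) = 0.6708.
ζ = δ/√(4π² + δ²) = 0.6708/√(39.48 + 0.450) = 0.6708/6.319 = 0.1062.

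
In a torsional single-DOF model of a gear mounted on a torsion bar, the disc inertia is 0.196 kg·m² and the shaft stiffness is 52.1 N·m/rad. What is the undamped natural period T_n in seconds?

0.385 s

ω_n = √(k_t/J) = √(52.1/0.196) = √265.8 = 16.30 rad/s.
T_n = 2π/ω_n = 6.283/16.30 = 0.3854 s.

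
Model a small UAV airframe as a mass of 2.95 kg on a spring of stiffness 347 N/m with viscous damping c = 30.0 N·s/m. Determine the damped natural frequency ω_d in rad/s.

9.58 rad/s

ω_n = √(k/m) = √(347.0/2.95) = 10.85 rad/s.
Critical damping c_c = 2√(k·m) = 2√(347.0 × 2.95) = 63.99 N·s/m, so ζ = c/c_c = 30.0/63.99 = 0.4688.
ω_d = ω_n√(1 − ζ²) = 10.85 × √(1 − 0.220) = 9.580 rad/s.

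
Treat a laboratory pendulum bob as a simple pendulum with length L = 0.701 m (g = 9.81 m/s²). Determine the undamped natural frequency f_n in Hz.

0.595 Hz

For a simple pendulum ω_n = √(g/L) = √(9.81/0.701) = √13.99 = 3.741 rad/s.
f_n = ω_n/(2π) = 3.741/6.283 = 0.5954 Hz.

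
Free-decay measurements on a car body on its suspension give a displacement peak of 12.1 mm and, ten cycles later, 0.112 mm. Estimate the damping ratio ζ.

Logarithmic decrement δ = (1/n)·ln(x₀/x_n) = (1/10)·ln(12.1/0.112) = (1/10)·ln(108.0) = 0.4682.
ζ = δ/√(4π² + δ²) = 0.4682/√(39.48 + 0.219) = 0.4682/6.301 = 0.07432.

0.0743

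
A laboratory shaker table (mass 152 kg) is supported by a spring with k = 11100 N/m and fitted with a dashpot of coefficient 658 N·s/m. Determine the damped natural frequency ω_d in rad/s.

ω_n = √(k/m) = √(11100/152) = 8.546 rad/s.
Critical damping c_c = 2√(k·m) = 2√(11100 × 152) = 2598 N·s/m, so ζ = c/c_c = 658/2598 = 0.2533.
ω_d = ω_n√(1 − ζ²) = 8.546 × √(1 − 0.0642) = 8.267 rad/s.

8.27 rad/s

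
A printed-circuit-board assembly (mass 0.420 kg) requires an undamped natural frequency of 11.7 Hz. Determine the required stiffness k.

2270 N/m

ω_n = 2πf_n = 2π × 11.7 = 73.51 rad/s.
k = m·ω_n² = 0.420 × 73.51² = 0.420 × 5404 = 2270 N/m.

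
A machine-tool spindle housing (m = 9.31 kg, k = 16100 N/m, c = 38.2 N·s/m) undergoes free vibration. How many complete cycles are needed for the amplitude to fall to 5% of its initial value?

10 cycles

ζ = c/(2√(km)) = 38.2/(2√(16100 × 9.31)) = 38.2/774.3 = 0.04933.
Logarithmic decrement δ = 2πζ/√(1 − ζ²) = 2π × 0.04933/√(1 − 0.00243) = 0.3104.
x_n/x₀ = e^(−nδ) ≤ 0.05; take ln: n ≥ ln(1/0.05)/δ = 2.996/0.3104 = 9.653.
So 10 complete cycles are required.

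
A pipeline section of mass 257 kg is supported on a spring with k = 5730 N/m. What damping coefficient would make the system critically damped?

c_c = 2√(k·m) = 2√(5730 × 257) = 2 × 1214 = 2427 N·s/m.

2430 N·s/m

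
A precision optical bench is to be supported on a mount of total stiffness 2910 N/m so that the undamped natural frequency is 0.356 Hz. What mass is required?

582 kg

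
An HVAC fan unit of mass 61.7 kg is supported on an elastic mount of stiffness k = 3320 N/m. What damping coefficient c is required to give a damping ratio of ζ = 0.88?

797 N·s/m

c_c = 2√(k·m) = 2√(3320 × 61.7) = 905.2 N·s/m.
c = ζ·c_c = 0.88 × 905.2 = 796.6 N·s/m.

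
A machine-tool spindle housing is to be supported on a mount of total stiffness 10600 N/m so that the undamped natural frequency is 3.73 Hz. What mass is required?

ω_n = 2πf_n = 2π × 3.73 = 23.44 rad/s.
m = k/ω_n² = 10600/23.44² = 10600/549.3 = 19.30 kg.

19.3 kg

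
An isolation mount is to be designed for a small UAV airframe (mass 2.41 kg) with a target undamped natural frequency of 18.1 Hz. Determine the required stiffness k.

ω_n = 2πf_n = 2π × 18.1 = 113.7 rad/s.
k = m·ω_n² = 2.41 × 113.7² = 2.41 × 12930 = 31170 N/m.

31200 N/m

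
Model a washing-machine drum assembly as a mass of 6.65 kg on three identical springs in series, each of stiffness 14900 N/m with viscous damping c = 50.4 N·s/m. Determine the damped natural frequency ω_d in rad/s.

27.1 rad/s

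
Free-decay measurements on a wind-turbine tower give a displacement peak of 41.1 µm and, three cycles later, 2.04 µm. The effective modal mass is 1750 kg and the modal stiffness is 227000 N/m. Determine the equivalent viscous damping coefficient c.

6270 N·s/m

Logarithmic decrement δ = (1/n)·ln(x₀/x_n) = (1/3)·ln(41.1/2.04) = (1/3)·ln(20.15) = 1.001.
ζ = δ/√(4π² + δ²) = 1.001/√(39.48 + 1.00) = 1.001/6.362 = 0.1573.
c = ζ · 2√(km) = 0.1573 × 2√(227000 × 1750) = 0.1573 × 39860 = 6272 N·s/m.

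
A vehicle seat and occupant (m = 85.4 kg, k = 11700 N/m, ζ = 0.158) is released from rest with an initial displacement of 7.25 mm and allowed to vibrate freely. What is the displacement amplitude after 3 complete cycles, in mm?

0.355 mm

Logarithmic decrement δ = 2πζ/√(1 − ζ²) = 2π × 0.1580/√(1 − 0.0250) = 1.005.
After n cycles, x_n/x₀ = e^(−nδ), so x_3 = 7.25 × e^(−3 × 1.005) = 7.25 × 0.04899 = 0.3552 mm.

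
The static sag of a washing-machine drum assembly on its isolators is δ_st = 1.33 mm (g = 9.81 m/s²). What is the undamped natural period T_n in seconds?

ω_n = √(g/δ_st) = √(9.81/0.00133) = √7376 = 85.88 rad/s.
T_n = 2π/ω_n = 6.283/85.88 = 0.07316 s.

0.0732 s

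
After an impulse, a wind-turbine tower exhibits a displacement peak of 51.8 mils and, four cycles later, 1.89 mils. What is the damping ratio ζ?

0.131

Logarithmic decrement δ = (1/n)·ln(x₀/x_n) = (1/4)·ln(51.8/1.89) = (1/4)·ln(27.41) = 0.8277.
ζ = δ/√(4π² + δ²) = 0.8277/√(39.48 + 0.685) = 0.8277/6.337 = 0.1306.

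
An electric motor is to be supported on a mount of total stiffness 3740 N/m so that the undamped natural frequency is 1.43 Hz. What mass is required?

46.3 kg

ω_n = 2πf_n = 2π × 1.43 = 8.985 rad/s.
m = k/ω_n² = 3740/8.985² = 3740/80.73 = 46.33 kg.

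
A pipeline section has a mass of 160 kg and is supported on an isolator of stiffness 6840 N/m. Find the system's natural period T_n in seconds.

0.961 s

ω_n = √(k/m) = √(6840/160) = √42.75 = 6.538 rad/s.
T_n = 2π/ω_n = 6.283/6.538 = 0.9610 s.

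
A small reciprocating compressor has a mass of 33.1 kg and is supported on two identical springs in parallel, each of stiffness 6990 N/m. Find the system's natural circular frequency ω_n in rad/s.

20.6 rad/s

Parallel springs add: k_eq = 2 × 6990 = 13980 N/m.
ω_n = √(k_eq/m) = √(13980/33.1) = √422.4 = 20.55 rad/s.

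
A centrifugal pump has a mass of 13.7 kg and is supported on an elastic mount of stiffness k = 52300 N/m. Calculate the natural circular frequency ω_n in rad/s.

ω_n = √(k/m) = √(52300/13.7) = √3818 = 61.79 rad/s.

61.8 rad/s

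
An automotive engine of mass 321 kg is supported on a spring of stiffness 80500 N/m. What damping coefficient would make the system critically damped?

10200 N·s/m

c_c = 2√(k·m) = 2√(80500 × 321) = 2 × 5083 = 10170 N·s/m.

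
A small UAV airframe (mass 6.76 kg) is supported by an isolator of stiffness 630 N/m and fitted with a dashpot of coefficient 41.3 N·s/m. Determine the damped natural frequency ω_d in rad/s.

9.16 rad/s

ω_n = √(k/m) = √(630.0/6.76) = 9.654 rad/s.
Critical damping c_c = 2√(k·m) = 2√(630.0 × 6.76) = 130.5 N·s/m, so ζ = c/c_c = 41.3/130.5 = 0.3164.
ω_d = ω_n√(1 − ζ²) = 9.654 × √(1 − 0.100) = 9.158 rad/s.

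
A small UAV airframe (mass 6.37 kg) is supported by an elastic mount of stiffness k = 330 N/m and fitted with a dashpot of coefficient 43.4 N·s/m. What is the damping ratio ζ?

0.473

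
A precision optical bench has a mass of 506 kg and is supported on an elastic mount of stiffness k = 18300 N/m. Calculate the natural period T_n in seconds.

ω_n = √(k/m) = √(18300/506) = √36.17 = 6.014 rad/s.
T_n = 2π/ω_n = 6.283/6.014 = 1.045 s.

1.04 s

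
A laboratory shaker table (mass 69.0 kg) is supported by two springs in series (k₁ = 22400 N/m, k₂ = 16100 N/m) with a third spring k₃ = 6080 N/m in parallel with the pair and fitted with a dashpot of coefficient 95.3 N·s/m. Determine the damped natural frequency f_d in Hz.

2.38 Hz

Series pair: k_s = k₁k₂/(k₁+k₂) = (22400)(16100)/(22400 + 16100) = 9367 N/m. In parallel with k₃: k_eq = 9367 + 6080 = 15450 N/m.
ω_n = √(k_eq/m) = √(15450/69.0) = 14.96 rad/s.
Critical damping c_c = 2√(k_eq·m) = 2√(15450 × 69.0) = 2065 N·s/m, so ζ = c/c_c = 95.3/2065 = 0.04615.
ω_d = ω_n√(1 − ζ²) = 14.96 × √(1 − 0.00213) = 14.95 rad/s.
f_d = ω_d/(2π) = 2.379 Hz.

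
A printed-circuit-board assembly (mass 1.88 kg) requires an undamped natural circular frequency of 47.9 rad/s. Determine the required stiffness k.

4310 N/m

k = m·ω_n² = 1.88 × 47.90² = 1.88 × 2294 = 4313 N/m.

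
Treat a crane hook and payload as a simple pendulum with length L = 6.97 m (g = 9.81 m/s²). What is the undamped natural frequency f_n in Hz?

0.189 Hz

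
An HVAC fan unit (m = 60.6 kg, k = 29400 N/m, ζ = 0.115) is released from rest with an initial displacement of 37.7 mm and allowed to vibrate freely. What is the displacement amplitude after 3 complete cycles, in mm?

Logarithmic decrement δ = 2πζ/√(1 − ζ²) = 2π × 0.1150/√(1 − 0.0132) = 0.7274.
After n cycles, x_n/x₀ = e^(−nδ), so x_3 = 37.7 × e^(−3 × 0.7274) = 37.7 × 0.1128 = 4.252 mm.

4.25 mm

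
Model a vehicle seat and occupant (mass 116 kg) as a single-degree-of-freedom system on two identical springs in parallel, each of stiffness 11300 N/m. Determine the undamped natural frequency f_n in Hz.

2.22 Hz

Parallel springs add: k_eq = 2 × 11300 = 22600 N/m.
ω_n = √(k_eq/m) = √(22600/116) = √194.8 = 13.96 rad/s.
f_n = ω_n/(2π) = 13.96/6.283 = 2.221 Hz.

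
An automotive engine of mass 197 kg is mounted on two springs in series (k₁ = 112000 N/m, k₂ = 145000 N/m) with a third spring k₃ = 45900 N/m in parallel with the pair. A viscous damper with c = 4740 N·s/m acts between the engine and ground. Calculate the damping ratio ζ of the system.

Series pair: k_s = k₁k₂/(k₁+k₂) = (112000)(145000)/(112000 + 145000) = 63190 N/m. In parallel with k₃: k_eq = 63190 + 45900 = 109100 N/m.
ω_n = √(k_eq/m) = √(109100/197) = 23.53 rad/s.
Critical damping c_c = 2√(k_eq·m) = 2√(109100 × 197) = 9272 N·s/m, so ζ = c/c_c = 4740/9272 = 0.5112.

0.511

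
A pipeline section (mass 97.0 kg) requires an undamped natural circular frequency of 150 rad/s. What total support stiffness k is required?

k = m·ω_n² = 97.0 × 150.0² = 97.0 × 22500 = 2182000 N/m.

2180000 N/m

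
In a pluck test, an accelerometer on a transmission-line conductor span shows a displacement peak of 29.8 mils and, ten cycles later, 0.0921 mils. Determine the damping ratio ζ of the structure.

0.0916

Logarithmic decrement δ = (1/n)·ln(x₀/x_n) = (1/10)·ln(29.8/0.0921) = (1/10)·ln(323.6) = 0.5779.
ζ = δ/√(4π² + δ²) = 0.5779/√(39.48 + 0.334) = 0.5779/6.310 = 0.09160.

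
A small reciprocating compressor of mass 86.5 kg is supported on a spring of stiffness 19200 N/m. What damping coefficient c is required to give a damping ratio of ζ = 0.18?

464 N·s/m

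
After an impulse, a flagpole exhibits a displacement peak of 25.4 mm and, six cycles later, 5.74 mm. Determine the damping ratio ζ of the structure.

0.0394

Logarithmic decrement δ = (1/n)·ln(x₀/x_n) = (1/6)·ln(25.4/5.74) = (1/6)·ln(4.425) = 0.2479.
ζ = δ/√(4π² + δ²) = 0.2479/√(39.48 + 0.0614) = 0.2479/6.288 = 0.03942.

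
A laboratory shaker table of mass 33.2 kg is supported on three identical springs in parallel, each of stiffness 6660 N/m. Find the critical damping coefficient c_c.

1630 N·s/m

Parallel springs add: k_eq = 3 × 6660 = 19980 N/m.
c_c = 2√(k_eq·m) = 2√(19980 × 33.2) = 2 × 814.5 = 1629 N·s/m.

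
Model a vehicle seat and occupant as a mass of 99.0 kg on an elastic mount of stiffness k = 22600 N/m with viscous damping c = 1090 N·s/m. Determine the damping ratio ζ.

0.364

ω_n = √(k/m) = √(22600/99.0) = 15.11 rad/s.
Critical damping c_c = 2√(k·m) = 2√(22600 × 99.0) = 2992 N·s/m, so ζ = c/c_c = 1090/2992 = 0.3644.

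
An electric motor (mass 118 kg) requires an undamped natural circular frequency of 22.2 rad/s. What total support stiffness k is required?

k = m·ω_n² = 118 × 22.20² = 118 × 492.8 = 58160 N/m.

58200 N/m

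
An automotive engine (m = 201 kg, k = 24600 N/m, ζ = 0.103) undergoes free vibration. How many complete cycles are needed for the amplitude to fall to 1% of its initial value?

Logarithmic decrement δ = 2πζ/√(1 − ζ²) = 2π × 0.1030/√(1 − 0.0106) = 0.6506.
x_n/x₀ = e^(−nδ) ≤ 0.01; take ln: n ≥ ln(1/0.01)/δ = 4.605/0.6506 = 7.078.
So 8 complete cycles are required.

8 cycles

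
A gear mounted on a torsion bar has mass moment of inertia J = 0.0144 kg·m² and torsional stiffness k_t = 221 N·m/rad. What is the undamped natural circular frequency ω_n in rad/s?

124 rad/s

ω_n = √(k_t/J) = √(221/0.0144) = √15350 = 123.9 rad/s.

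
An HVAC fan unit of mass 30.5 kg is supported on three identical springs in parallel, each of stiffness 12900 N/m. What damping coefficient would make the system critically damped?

2170 N·s/m

Parallel springs add: k_eq = 3 × 12900 = 38700 N/m.
c_c = 2√(k_eq·m) = 2√(38700 × 30.5) = 2 × 1086 = 2173 N·s/m.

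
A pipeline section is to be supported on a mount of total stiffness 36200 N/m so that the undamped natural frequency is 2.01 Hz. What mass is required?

ω_n = 2πf_n = 2π × 2.01 = 12.63 rad/s.
m = k/ω_n² = 36200/12.63² = 36200/159.5 = 227.0 kg.

227 kg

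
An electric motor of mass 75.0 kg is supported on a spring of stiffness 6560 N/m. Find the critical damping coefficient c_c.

1400 N·s/m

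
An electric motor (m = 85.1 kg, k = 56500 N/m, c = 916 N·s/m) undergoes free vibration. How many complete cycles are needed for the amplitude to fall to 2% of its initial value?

3 cycles

ζ = c/(2√(km)) = 916/(2√(56500 × 85.1)) = 916/4385 = 0.2089.
Logarithmic decrement δ = 2πζ/√(1 − ζ²) = 2π × 0.2089/√(1 − 0.0436) = 1.342.
x_n/x₀ = e^(−nδ) ≤ 0.02; take ln: n ≥ ln(1/0.02)/δ = 3.912/1.342 = 2.915.
So 3 complete cycles are required.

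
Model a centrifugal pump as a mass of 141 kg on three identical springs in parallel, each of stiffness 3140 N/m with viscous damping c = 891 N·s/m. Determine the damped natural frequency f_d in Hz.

1.20 Hz

Parallel springs add: k_eq = 3 × 3140 = 9420 N/m.
ω_n = √(k_eq/m) = √(9420/141) = 8.174 rad/s.
Critical damping c_c = 2√(k_eq·m) = 2√(9420 × 141) = 2305 N·s/m, so ζ = c/c_c = 891/2305 = 0.3866.
ω_d = ω_n√(1 − ζ²) = 8.174 × √(1 − 0.149) = 7.538 rad/s.
f_d = ω_d/(2π) = 1.200 Hz.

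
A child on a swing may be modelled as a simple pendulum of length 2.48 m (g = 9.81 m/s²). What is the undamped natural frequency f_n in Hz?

For a simple pendulum ω_n = √(g/L) = √(9.81/2.48) = √3.956 = 1.989 rad/s.
f_n = ω_n/(2π) = 1.989/6.283 = 0.3165 Hz.

0.317 Hz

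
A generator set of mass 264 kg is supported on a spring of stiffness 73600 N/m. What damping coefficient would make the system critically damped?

8820 N·s/m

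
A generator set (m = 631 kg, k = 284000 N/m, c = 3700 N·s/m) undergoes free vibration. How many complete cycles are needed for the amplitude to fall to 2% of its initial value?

ζ = c/(2√(km)) = 3700/(2√(284000 × 631)) = 3700/26770 = 0.1382.
Logarithmic decrement δ = 2πζ/√(1 − ζ²) = 2π × 0.1382/√(1 − 0.0191) = 0.8767.
x_n/x₀ = e^(−nδ) ≤ 0.02; take ln: n ≥ ln(1/0.02)/δ = 3.912/0.8767 = 4.462.
So 5 complete cycles are required.

5 cycles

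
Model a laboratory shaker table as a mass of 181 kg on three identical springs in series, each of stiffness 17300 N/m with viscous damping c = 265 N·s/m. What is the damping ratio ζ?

Series springs: 1/k_eq = 3/17300, so k_eq = 17300/3 = 5767 N/m.
ω_n = √(k_eq/m) = √(5767/181) = 5.644 rad/s.
Critical damping c_c = 2√(k_eq·m) = 2√(5767 × 181) = 2043 N·s/m, so ζ = c/c_c = 265/2043 = 0.1297.

0.130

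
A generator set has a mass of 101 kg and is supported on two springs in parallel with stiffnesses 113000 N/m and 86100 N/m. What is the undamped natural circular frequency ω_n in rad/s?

Parallel springs add: k_eq = 113000 + 86100 = 199100 N/m.
ω_n = √(k_eq/m) = √(199100/101) = √1971 = 44.40 rad/s.

44.4 rad/s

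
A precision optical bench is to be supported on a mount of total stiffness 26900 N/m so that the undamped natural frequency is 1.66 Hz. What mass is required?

ω_n = 2πf_n = 2π × 1.66 = 10.43 rad/s.
m = k/ω_n² = 26900/10.43² = 26900/108.8 = 247.3 kg.

247 kg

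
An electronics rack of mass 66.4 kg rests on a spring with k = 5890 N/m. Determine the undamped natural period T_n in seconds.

0.667 s

ω_n = √(k/m) = √(5890/66.4) = √88.70 = 9.418 rad/s.
T_n = 2π/ω_n = 6.283/9.418 = 0.6671 s.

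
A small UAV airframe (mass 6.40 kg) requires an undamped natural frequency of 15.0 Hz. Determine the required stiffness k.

ω_n = 2πf_n = 2π × 15.0 = 94.25 rad/s.
k = m·ω_n² = 6.40 × 94.25² = 6.40 × 8883 = 56850 N/m.

56800 N/m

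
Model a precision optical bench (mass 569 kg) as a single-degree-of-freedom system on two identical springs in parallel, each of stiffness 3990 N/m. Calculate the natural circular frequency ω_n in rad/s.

Parallel springs add: k_eq = 2 × 3990 = 7980 N/m.
ω_n = √(k_eq/m) = √(7980/569) = √14.02 = 3.745 rad/s.

3.74 rad/s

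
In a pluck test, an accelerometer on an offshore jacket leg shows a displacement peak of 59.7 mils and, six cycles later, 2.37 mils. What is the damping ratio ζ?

Logarithmic decrement δ = (1/n)·ln(x₀/x_n) = (1/6)·ln(59.7/2.37) = (1/6)·ln(25.19) = 0.5377.
ζ = δ/√(4π² + δ²) = 0.5377/√(39.48 + 0.289) = 0.5377/6.306 = 0.08527.

0.0853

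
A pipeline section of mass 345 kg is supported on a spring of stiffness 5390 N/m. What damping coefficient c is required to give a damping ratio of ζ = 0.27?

c_c = 2√(k·m) = 2√(5390 × 345) = 2727 N·s/m.
c = ζ·c_c = 0.27 × 2727 = 736.4 N·s/m.

736 N·s/m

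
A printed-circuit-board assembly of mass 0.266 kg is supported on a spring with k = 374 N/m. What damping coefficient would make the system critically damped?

19.9 N·s/m

c_c = 2√(k·m) = 2√(374.0 × 0.266) = 2 × 9.974 = 19.95 N·s/m.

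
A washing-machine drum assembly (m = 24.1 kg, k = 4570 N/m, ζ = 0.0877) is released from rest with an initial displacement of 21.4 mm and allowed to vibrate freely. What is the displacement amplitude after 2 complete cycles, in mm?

Logarithmic decrement δ = 2πζ/√(1 − ζ²) = 2π × 0.08770/√(1 − 0.00769) = 0.5532.
After n cycles, x_n/x₀ = e^(−nδ), so x_2 = 21.4 × e^(−2 × 0.5532) = 21.4 × 0.3308 = 7.078 mm.

7.08 mm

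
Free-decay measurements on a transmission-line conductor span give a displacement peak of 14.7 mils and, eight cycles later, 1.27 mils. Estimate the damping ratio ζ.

0.0487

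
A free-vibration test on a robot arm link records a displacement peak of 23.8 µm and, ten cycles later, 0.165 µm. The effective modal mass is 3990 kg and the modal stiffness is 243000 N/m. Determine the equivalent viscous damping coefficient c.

Logarithmic decrement δ = (1/n)·ln(x₀/x_n) = (1/10)·ln(23.8/0.165) = (1/10)·ln(144.2) = 0.4971.
ζ = δ/√(4π² + δ²) = 0.4971/√(39.48 + 0.247) = 0.4971/6.303 = 0.07888.
c = ζ · 2√(km) = 0.07888 × 2√(243000 × 3990) = 0.07888 × 62280 = 4912 N·s/m.

4910 N·s/m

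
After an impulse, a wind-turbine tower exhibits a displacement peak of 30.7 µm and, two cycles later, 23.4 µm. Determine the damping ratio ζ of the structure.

Logarithmic decrement δ = (1/n)·ln(x₀/x_n) = (1/2)·ln(30.7/23.4) = (1/2)·ln(1.312) = 0.1358.
ζ = δ/√(4π² + δ²) = 0.1358/√(39.48 + 0.0184) = 0.1358/6.285 = 0.02160.

0.0216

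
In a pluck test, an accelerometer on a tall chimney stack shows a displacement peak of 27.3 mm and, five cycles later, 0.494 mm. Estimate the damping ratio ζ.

Logarithmic decrement δ = (1/n)·ln(x₀/x_n) = (1/5)·ln(27.3/0.494) = (1/5)·ln(55.26) = 0.8024.
ζ = δ/√(4π² + δ²) = 0.8024/√(39.48 + 0.644) = 0.8024/6.334 = 0.1267.

0.127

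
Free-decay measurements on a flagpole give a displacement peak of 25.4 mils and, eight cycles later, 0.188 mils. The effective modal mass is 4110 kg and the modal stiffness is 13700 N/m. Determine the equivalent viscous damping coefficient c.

1460 N·s/m

Logarithmic decrement δ = (1/n)·ln(x₀/x_n) = (1/8)·ln(25.4/0.188) = (1/8)·ln(135.1) = 0.6133.
ζ = δ/√(4π² + δ²) = 0.6133/√(39.48 + 0.376) = 0.6133/6.313 = 0.09714.
c = ζ · 2√(km) = 0.09714 × 2√(13700 × 4110) = 0.09714 × 15010 = 1458 N·s/m.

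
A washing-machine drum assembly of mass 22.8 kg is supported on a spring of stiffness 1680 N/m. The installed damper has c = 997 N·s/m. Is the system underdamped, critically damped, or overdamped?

c_c = 2√(k·m) = 391.4 N·s/m; ζ = c/c_c = 997/391.4 = 2.55.
Since ζ > 1 the system is overdamped.

overdamped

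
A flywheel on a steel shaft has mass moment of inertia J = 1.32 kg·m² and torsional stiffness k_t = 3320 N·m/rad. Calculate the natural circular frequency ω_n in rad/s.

ω_n = √(k_t/J) = √(3320/1.32) = √2515 = 50.15 rad/s.

50.2 rad/s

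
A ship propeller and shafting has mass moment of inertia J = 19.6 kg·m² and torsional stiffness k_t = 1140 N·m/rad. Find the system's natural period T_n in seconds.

ω_n = √(k_t/J) = √(1140/19.6) = √58.16 = 7.626 rad/s.
T_n = 2π/ω_n = 6.283/7.626 = 0.8239 s.

0.824 s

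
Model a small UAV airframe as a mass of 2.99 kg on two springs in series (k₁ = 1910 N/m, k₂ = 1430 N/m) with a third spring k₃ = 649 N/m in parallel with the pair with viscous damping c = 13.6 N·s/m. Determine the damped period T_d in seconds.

0.285 s

Series pair: k_s = k₁k₂/(k₁+k₂) = (1910)(1430)/(1910 + 1430) = 817.8 N/m. In parallel with k₃: k_eq = 817.8 + 649 = 1467 N/m.
ω_n = √(k_eq/m) = √(1467/2.99) = 22.15 rad/s.
Critical damping c_c = 2√(k_eq·m) = 2√(1467 × 2.99) = 132.4 N·s/m, so ζ = c/c_c = 13.6/132.4 = 0.1027.
ω_d = ω_n√(1 − ζ²) = 22.15 × √(1 − 0.0105) = 22.03 rad/s.
T_d = 2π/ω_d = 0.2852 s.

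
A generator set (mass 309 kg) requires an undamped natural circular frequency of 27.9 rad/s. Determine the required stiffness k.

241000 N/m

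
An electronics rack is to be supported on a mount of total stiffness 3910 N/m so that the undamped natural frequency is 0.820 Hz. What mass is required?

147 kg

ω_n = 2πf_n = 2π × 0.820 = 5.152 rad/s.
m = k/ω_n² = 3910/5.152² = 3910/26.55 = 147.3 kg.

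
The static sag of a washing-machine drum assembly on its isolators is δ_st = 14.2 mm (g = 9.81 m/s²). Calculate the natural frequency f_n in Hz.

4.18 Hz

ω_n = √(g/δ_st) = √(9.81/0.0142) = √690.8 = 26.28 rad/s.
f_n = ω_n/(2π) = 26.28/6.283 = 4.183 Hz.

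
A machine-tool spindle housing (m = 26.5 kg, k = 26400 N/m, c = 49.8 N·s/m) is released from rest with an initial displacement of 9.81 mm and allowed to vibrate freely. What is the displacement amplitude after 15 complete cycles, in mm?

ζ = c/(2√(km)) = 49.8/(2√(26400 × 26.5)) = 49.8/1673 = 0.02977.
Logarithmic decrement δ = 2πζ/√(1 − ζ²) = 2π × 0.02977/√(1 − 0.000886) = 0.1871.
After n cycles, x_n/x₀ = e^(−nδ), so x_15 = 9.81 × e^(−15 × 0.1871) = 9.81 × 0.06039 = 0.5924 mm.

0.592 mm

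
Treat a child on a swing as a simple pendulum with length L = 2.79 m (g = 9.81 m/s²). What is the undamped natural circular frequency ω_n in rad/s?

1.88 rad/s

For a simple pendulum ω_n = √(g/L) = √(9.81/2.79) = √3.516 = 1.875 rad/s.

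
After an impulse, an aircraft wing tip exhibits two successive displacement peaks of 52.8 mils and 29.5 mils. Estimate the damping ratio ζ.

Logarithmic decrement δ = (1/n)·ln(x₀/x_n) = (1/1)·ln(52.8/29.5) = (1/1)·ln(1.790) = 0.5821.
ζ = δ/√(4π² + δ²) = 0.5821/√(39.48 + 0.339) = 0.5821/6.310 = 0.09225.

0.0923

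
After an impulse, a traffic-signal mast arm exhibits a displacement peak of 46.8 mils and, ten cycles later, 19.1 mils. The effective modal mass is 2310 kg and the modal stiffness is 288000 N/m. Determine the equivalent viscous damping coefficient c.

736 N·s/m

Logarithmic decrement δ = (1/n)·ln(x₀/x_n) = (1/10)·ln(46.8/19.1) = (1/10)·ln(2.450) = 0.08962.
ζ = δ/√(4π² + δ²) = 0.08962/√(39.48 + 0.00803) = 0.08962/6.284 = 0.01426.
c = ζ · 2√(km) = 0.01426 × 2√(288000 × 2310) = 0.01426 × 51590 = 735.7 N·s/m.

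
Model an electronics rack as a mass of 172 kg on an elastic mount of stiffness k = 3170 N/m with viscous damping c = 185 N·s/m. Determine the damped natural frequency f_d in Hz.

0.678 Hz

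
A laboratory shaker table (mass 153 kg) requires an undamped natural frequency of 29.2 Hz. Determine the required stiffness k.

5150000 N/m

ω_n = 2πf_n = 2π × 29.2 = 183.5 rad/s.
k = m·ω_n² = 153 × 183.5² = 153 × 33660 = 5150000 N/m.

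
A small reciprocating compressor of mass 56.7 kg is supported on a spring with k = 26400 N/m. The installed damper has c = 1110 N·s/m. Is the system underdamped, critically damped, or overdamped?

c_c = 2√(k·m) = 2447 N·s/m; ζ = c/c_c = 1110/2447 = 0.454.
Since ζ < 1 the system is underdamped.

underdamped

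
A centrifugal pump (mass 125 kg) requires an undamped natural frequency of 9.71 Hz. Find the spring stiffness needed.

ω_n = 2πf_n = 2π × 9.71 = 61.01 rad/s.
k = m·ω_n² = 125 × 61.01² = 125 × 3722 = 465300 N/m.

465000 N/m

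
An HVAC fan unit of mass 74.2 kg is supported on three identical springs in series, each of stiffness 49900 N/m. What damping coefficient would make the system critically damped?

2220 N·s/m

Series springs: 1/k_eq = 3/49900, so k_eq = 49900/3 = 16630 N/m.
c_c = 2√(k_eq·m) = 2√(16630 × 74.2) = 2 × 1111 = 2222 N·s/m.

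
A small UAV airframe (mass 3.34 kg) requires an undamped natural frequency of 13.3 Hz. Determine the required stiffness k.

ω_n = 2πf_n = 2π × 13.3 = 83.57 rad/s.
k = m·ω_n² = 3.34 × 83.57² = 3.34 × 6983 = 23320 N/m.

23300 N/m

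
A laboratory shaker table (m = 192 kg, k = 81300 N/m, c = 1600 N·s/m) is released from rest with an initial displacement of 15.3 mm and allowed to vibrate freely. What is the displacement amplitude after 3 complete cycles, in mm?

ζ = c/(2√(km)) = 1600/(2√(81300 × 192)) = 1600/7902 = 0.2025.
Logarithmic decrement δ = 2πζ/√(1 − ζ²) = 2π × 0.2025/√(1 − 0.0410) = 1.299.
After n cycles, x_n/x₀ = e^(−nδ), so x_3 = 15.3 × e^(−3 × 1.299) = 15.3 × 0.02029 = 0.3105 mm.

0.310 mm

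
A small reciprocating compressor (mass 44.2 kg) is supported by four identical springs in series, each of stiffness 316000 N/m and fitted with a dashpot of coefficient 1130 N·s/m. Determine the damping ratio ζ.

Series springs: 1/k_eq = 4/316000, so k_eq = 316000/4 = 79000 N/m.
ω_n = √(k_eq/m) = √(79000/44.2) = 42.28 rad/s.
Critical damping c_c = 2√(k_eq·m) = 2√(79000 × 44.2) = 3737 N·s/m, so ζ = c/c_c = 1130/3737 = 0.3024.

0.302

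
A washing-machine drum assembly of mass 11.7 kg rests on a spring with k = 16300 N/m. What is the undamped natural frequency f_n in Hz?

ω_n = √(k/m) = √(16300/11.7) = √1393 = 37.33 rad/s.
f_n = ω_n/(2π) = 37.33/6.283 = 5.940 Hz.

5.94 Hz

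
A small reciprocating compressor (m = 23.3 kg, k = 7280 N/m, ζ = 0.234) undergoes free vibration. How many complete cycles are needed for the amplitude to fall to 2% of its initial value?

3 cycles

Logarithmic decrement δ = 2πζ/√(1 − ζ²) = 2π × 0.2340/√(1 − 0.0548) = 1.512.
x_n/x₀ = e^(−nδ) ≤ 0.02; take ln: n ≥ ln(1/0.02)/δ = 3.912/1.512 = 2.587.
So 3 complete cycles are required.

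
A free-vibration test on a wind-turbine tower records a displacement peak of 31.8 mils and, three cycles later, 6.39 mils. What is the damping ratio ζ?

0.0848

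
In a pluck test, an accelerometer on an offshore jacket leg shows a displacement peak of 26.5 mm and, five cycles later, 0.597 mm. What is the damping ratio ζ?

0.120

Logarithmic decrement δ = (1/n)·ln(x₀/x_n) = (1/5)·ln(26.5/0.597) = (1/5)·ln(44.39) = 0.7586.
ζ = δ/√(4π² + δ²) = 0.7586/√(39.48 + 0.575) = 0.7586/6.329 = 0.1199.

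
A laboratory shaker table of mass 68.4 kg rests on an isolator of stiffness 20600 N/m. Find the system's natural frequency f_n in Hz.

ω_n = √(k/m) = √(20600/68.4) = √301.2 = 17.35 rad/s.
f_n = ω_n/(2π) = 17.35/6.283 = 2.762 Hz.

2.76 Hz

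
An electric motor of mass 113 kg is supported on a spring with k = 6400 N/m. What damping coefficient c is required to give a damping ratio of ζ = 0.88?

1500 N·s/m

c_c = 2√(k·m) = 2√(6400 × 113) = 1701 N·s/m.
c = ζ·c_c = 0.88 × 1701 = 1497 N·s/m.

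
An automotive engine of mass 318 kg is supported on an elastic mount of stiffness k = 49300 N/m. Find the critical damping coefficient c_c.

c_c = 2√(k·m) = 2√(49300 × 318) = 2 × 3959 = 7919 N·s/m.

7920 N·s/m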